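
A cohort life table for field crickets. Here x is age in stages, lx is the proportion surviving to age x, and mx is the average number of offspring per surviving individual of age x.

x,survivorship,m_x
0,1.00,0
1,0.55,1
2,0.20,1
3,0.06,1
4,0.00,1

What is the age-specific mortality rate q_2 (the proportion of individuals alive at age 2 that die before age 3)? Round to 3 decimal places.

q_2 = (l_2 − l_3) / l_2 = (0.2 − 0.06) / 0.2
     = 0.14 / 0.2 = 0.7 → 0.700

0.700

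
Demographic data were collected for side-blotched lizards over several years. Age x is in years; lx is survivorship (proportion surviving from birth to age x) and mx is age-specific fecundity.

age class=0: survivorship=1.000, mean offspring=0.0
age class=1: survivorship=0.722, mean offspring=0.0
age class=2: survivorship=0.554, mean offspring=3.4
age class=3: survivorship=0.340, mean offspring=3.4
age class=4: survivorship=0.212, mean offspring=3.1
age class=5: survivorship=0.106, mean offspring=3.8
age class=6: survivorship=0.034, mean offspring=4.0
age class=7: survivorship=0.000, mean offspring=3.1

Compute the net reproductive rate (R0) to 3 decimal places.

lx·mx by age: 0, 0, 1.8836, 1.156, 0.6572, 0.4028, 0.136, 0
R0 = Σ lx·mx = 4.2356 → 4.236

4.236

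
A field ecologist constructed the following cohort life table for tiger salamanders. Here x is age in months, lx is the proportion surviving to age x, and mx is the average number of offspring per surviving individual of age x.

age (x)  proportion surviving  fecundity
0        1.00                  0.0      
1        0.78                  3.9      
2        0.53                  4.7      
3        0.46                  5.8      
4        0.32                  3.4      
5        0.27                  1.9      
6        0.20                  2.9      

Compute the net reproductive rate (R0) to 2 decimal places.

lx·mx by age: 0, 3.042, 2.491, 2.668, 1.088, 0.513, 0.58
R0 = Σ lx·mx = 10.382 → 10.38

10.38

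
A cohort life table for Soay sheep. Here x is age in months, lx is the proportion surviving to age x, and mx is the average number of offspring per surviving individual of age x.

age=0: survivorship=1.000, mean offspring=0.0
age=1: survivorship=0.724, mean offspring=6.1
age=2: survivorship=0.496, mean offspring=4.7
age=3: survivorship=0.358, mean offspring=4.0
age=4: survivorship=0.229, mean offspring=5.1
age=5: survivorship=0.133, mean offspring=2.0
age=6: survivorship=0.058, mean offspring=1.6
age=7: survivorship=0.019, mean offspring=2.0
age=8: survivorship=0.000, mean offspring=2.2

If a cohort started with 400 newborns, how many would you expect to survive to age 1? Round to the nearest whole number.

Expected survivors = N0 · l_1 = 400 × 0.724 = 289.6 → 290

290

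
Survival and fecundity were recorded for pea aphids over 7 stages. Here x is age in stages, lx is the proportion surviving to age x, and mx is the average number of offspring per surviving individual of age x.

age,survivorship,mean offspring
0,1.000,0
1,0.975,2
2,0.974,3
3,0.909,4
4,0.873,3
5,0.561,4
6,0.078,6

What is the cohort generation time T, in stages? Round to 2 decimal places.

3.12

lx·mx: 0, 1.95, 2.922, 3.636, 2.619, 2.244, 0.468 → R0 = 13.839
x·lx·mx: 0, 1.95, 5.844, 10.908, 10.476, 11.22, 2.808 → Σ = 43.206
T = 43.206 / 13.839 = 3.122046… → 3.12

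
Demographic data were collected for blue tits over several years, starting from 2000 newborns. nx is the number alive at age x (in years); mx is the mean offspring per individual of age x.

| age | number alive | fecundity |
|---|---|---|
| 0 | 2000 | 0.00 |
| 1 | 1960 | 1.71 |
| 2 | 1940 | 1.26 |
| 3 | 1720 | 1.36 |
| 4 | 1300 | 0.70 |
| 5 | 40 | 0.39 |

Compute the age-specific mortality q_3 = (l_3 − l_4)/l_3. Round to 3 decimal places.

0.244

lx = nx/n0 = nx/2000: 1, 0.98, 0.97, 0.86, 0.65, 0.02
q_3 = (l_3 − l_4) / l_3 = (0.86 − 0.65) / 0.86
     = 0.21 / 0.86 = 0.244186… → 0.244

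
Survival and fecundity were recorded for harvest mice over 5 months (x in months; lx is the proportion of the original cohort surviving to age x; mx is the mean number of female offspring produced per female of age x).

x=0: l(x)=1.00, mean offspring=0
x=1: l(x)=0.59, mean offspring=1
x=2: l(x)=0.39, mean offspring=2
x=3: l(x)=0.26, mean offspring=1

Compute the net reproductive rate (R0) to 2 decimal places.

lx·mx by age: 0, 0.59, 0.78, 0.26
R0 = Σ lx·mx = 1.63 → 1.63

1.63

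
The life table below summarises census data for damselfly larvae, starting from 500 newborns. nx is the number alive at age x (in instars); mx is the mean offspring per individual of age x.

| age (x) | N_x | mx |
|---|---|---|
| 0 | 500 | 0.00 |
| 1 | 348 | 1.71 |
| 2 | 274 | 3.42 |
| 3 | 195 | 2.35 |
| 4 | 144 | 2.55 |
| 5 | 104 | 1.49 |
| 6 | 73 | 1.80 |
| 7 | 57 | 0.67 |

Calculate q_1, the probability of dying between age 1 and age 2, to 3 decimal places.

lx = nx/n0 = nx/500: 1, 0.696, 0.548, 0.39, 0.288, 0.208, 0.146, 0.114
q_1 = (l_1 − l_2) / l_1 = (0.696 − 0.548) / 0.696
     = 0.148 / 0.696 = 0.212644… → 0.213

0.213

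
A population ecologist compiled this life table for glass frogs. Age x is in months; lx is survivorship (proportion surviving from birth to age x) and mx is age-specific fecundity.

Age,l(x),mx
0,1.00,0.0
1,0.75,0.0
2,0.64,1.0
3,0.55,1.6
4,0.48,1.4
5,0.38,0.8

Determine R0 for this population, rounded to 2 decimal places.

lx·mx by age: 0, 0, 0.64, 0.88, 0.672, 0.304
R0 = Σ lx·mx = 2.496 → 2.50

2.50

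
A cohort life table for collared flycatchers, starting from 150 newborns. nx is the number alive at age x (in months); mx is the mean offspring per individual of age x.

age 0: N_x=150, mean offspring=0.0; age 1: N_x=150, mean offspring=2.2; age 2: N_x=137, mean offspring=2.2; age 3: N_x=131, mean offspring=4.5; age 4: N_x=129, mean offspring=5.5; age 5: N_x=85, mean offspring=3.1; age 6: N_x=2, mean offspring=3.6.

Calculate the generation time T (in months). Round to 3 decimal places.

3.135

lx = nx/n0 = nx/150: 1, 1, 0.91333…, 0.87333…, 0.86, 0.56667…, 0.01333…
lx·mx: 0, 2.2, 2.009333…, 3.93…, 4.73, 1.756667…, 0.048… → R0 = 14.674…
x·lx·mx: 0, 2.2, 4.018667…, 11.79…, 18.92, 8.783333…, 0.288… → Σ = 46…
T = 46… / 14.674… = 3.134796… → 3.135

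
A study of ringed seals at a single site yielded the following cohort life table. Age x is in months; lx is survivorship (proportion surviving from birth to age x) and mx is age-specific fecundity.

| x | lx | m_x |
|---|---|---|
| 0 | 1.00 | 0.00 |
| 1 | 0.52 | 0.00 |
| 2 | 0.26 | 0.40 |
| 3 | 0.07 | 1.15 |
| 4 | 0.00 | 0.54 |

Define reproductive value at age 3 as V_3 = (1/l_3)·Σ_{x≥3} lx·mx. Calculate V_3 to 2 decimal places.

lx·mx for x ≥ 3: 0.0805, 0 → sum = 0.0805
V_3 = 0.0805 / l_3 = 0.0805 / 0.07 = 1.15 → 1.15

1.15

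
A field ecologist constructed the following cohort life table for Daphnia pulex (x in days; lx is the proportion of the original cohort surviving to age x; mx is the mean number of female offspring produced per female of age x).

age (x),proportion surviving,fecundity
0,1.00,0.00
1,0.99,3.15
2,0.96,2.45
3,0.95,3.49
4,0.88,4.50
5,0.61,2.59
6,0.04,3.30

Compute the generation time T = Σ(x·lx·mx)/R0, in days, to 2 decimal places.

2.93

lx·mx: 0, 3.1185, 2.352, 3.3155, 3.96, 1.5799, 0.132 → R0 = 14.4579
x·lx·mx: 0, 3.1185, 4.704, 9.9465, 15.84, 7.8995, 0.792 → Σ = 42.3005
T = 42.3005 / 14.4579 = 2.925771… → 2.93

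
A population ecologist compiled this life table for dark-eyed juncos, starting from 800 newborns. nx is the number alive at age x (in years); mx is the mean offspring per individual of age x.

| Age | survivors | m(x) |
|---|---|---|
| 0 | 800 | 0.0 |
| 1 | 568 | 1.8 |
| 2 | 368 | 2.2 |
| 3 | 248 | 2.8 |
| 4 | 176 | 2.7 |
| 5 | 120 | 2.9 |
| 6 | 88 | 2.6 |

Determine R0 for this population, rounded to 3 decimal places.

lx = nx/n0 = nx/800: 1, 0.71, 0.46, 0.31, 0.22, 0.15, 0.11
lx·mx by age: 0, 1.278, 1.012, 0.868, 0.594, 0.435, 0.286
R0 = Σ lx·mx = 4.473 → 4.473

4.473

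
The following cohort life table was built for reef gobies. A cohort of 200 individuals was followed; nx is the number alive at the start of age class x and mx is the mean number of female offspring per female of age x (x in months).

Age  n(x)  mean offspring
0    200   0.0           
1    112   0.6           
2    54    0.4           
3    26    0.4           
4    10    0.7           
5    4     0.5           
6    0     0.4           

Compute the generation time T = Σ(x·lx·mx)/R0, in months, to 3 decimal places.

lx = nx/n0 = nx/200: 1, 0.56, 0.27, 0.13, 0.05, 0.02, 0
lx·mx: 0, 0.336, 0.108, 0.052, 0.035, 0.01, 0 → R0 = 0.541
x·lx·mx: 0, 0.336, 0.216, 0.156, 0.14, 0.05, 0 → Σ = 0.898
T = 0.898 / 0.541 = 1.659889… → 1.660

1.660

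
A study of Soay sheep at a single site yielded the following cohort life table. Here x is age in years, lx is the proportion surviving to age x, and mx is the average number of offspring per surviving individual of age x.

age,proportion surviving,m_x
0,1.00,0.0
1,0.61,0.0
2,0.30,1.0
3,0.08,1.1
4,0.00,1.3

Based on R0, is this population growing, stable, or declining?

R0 = Σ lx·mx = 0 + 0 + 0.3 + 0.088 + 0 = 0.388
R0 < 1, so the population is declining.

declining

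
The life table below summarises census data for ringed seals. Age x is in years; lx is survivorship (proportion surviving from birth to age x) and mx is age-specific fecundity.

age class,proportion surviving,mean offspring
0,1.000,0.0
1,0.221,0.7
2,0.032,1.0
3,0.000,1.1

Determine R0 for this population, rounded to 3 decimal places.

lx·mx by age: 0, 0.1547, 0.032, 0
R0 = Σ lx·mx = 0.1867 → 0.187

0.187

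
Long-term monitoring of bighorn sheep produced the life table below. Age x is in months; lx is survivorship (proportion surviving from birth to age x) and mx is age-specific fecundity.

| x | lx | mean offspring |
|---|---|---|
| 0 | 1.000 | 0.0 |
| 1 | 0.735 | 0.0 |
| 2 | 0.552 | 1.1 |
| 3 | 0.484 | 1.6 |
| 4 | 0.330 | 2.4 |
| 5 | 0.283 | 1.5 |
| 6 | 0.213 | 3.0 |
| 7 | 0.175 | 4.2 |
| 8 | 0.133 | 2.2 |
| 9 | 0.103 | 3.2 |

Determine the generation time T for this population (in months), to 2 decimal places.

lx·mx: 0, 0, 0.6072, 0.7744, 0.792, 0.4245, 0.639, 0.735, 0.2926, 0.3296 → R0 = 4.5943
x·lx·mx: 0, 0, 1.2144, 2.3232, 3.168, 2.1225, 3.834, 5.145, 2.3408, 2.9664 → Σ = 23.1143
T = 23.1143 / 4.5943 = 5.031082… → 5.03

5.03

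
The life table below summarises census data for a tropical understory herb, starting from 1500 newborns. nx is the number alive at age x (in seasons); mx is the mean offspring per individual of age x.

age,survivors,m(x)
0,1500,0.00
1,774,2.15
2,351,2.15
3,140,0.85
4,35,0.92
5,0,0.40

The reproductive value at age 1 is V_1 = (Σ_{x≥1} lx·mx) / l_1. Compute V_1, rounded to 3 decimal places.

3.320

lx = nx/n0 = nx/1500: 1, 0.516, 0.234, 0.09333…, 0.02333…, 0
lx·mx for x ≥ 1: 1.1094, 0.5031, 0.079333…, 0.021467…, 0 → sum = 1.7133…
V_1 = 1.7133… / l_1 = 1.7133… / 0.516 = 3.320349… → 3.320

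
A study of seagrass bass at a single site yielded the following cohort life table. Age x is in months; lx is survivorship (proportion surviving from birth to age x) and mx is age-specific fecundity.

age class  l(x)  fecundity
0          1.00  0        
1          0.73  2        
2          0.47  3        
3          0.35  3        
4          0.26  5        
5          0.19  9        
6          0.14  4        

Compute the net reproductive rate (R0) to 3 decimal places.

7.490

lx·mx by age: 0, 1.46, 1.41, 1.05, 1.3, 1.71, 0.56
R0 = Σ lx·mx = 7.49 → 7.490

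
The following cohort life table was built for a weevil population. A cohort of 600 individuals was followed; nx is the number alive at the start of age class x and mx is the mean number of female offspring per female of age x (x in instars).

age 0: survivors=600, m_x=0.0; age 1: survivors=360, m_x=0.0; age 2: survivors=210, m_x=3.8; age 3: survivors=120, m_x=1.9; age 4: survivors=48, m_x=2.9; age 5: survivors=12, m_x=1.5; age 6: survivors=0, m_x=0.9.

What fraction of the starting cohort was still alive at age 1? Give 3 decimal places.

0.600

l_1 = n_1/n_0 = 360/600 = 0.6 → 0.600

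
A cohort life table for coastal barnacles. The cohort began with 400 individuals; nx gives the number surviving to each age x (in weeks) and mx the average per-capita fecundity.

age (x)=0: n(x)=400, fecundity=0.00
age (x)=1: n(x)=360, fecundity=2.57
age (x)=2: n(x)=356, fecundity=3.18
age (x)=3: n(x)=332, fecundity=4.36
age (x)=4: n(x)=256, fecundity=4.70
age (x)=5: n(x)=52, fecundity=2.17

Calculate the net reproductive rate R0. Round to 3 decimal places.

12.052

lx = nx/n0 = nx/400: 1, 0.9, 0.89, 0.83, 0.64, 0.13
lx·mx by age: 0, 2.313, 2.8302, 3.6188, 3.008, 0.2821
R0 = Σ lx·mx = 12.0521 → 12.052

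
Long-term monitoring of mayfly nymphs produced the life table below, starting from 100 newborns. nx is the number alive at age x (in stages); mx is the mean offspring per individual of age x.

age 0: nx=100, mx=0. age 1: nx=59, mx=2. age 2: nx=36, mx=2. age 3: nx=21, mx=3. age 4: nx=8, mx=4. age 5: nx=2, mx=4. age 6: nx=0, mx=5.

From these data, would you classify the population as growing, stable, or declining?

growing

lx = nx/n0 = nx/100: 1, 0.59, 0.36, 0.21, 0.08, 0.02, 0
R0 = Σ lx·mx = 0 + 1.18 + 0.72 + 0.63 + 0.32 + 0.08 + 0 = 2.93
R0 > 1, so the population is growing.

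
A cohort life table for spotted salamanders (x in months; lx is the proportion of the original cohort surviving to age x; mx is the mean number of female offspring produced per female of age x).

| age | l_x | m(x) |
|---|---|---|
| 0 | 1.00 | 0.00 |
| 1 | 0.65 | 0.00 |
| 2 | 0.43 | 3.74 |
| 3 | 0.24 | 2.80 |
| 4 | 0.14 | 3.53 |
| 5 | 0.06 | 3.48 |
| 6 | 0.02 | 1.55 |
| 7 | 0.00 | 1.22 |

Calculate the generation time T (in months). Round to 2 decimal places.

2.80

lx·mx: 0, 0, 1.6082, 0.672, 0.4942, 0.2088, 0.031, 0 → R0 = 3.0142
x·lx·mx: 0, 0, 3.2164, 2.016, 1.9768, 1.044, 0.186, 0 → Σ = 8.4392
T = 8.4392 / 3.0142 = 2.799814… → 2.80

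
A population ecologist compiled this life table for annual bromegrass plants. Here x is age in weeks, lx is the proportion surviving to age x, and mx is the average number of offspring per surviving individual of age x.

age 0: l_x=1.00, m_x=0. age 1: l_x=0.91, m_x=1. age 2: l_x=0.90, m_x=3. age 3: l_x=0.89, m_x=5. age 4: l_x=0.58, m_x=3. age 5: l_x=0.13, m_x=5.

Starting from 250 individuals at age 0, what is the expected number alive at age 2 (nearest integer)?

225

Expected survivors = N0 · l_2 = 250 × 0.90 = 225 → 225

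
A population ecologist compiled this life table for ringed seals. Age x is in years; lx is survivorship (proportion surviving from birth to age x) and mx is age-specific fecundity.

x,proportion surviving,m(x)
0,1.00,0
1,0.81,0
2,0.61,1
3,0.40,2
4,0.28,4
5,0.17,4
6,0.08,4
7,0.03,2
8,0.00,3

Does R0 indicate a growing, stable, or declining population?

growing

R0 = Σ lx·mx = 0 + 0 + 0.61 + 0.8 + 1.12 + 0.68 + 0.32 + 0.06 + 0 = 3.59
R0 > 1, so the population is growing.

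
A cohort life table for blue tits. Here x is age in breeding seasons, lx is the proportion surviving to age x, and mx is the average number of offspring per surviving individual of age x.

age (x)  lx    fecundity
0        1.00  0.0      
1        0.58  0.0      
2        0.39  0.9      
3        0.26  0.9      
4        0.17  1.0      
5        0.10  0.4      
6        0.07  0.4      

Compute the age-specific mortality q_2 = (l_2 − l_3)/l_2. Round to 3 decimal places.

q_2 = (l_2 − l_3) / l_2 = (0.39 − 0.26) / 0.39
     = 0.13 / 0.39 = 0.333333… → 0.333

0.333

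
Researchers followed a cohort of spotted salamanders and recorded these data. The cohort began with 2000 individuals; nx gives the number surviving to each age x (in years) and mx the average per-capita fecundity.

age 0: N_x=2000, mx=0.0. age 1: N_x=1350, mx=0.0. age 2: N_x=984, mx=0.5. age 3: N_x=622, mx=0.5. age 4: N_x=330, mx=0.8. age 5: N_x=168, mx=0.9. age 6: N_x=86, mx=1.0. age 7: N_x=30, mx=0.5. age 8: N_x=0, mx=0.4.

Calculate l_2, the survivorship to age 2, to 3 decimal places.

l_2 = n_2/n_0 = 984/2000 = 0.492 → 0.492

0.492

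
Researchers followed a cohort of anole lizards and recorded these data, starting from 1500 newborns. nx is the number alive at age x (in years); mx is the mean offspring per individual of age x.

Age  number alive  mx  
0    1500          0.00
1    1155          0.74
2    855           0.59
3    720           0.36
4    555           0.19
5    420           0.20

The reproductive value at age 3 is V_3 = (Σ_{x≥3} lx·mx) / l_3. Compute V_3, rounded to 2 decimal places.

0.62

lx = nx/n0 = nx/1500: 1, 0.77, 0.57, 0.48, 0.37, 0.28
lx·mx for x ≥ 3: 0.1728, 0.0703, 0.056 → sum = 0.2991
V_3 = 0.2991 / l_3 = 0.2991 / 0.48 = 0.623125 → 0.62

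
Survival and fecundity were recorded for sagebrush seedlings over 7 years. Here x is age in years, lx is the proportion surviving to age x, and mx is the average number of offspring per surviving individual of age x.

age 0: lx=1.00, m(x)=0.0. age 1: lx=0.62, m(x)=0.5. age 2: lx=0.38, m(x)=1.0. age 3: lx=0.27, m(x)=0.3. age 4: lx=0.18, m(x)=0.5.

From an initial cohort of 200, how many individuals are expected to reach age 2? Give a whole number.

76

Expected survivors = N0 · l_2 = 200 × 0.38 = 76 → 76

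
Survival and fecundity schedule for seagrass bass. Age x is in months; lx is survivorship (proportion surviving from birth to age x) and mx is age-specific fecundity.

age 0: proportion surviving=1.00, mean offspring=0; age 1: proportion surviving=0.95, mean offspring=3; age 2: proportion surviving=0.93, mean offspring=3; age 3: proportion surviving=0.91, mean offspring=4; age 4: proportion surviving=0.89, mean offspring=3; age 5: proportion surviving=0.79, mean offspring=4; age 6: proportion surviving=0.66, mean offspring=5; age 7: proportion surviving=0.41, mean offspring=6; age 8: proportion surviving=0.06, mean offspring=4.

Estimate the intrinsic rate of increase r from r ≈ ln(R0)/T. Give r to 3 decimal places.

0.759

R0 = Σ lx·mx = 0 + 2.85 + 2.79 + 3.64 + 2.67 + 3.16 + 3.3 + 2.46 + 0.24 = 21.11
Σ x·lx·mx = 84.77; T = 84.77/21.11 = 4.01563…
r ≈ ln(R0)/T = ln(21.11)/4.01563… = 0.75947… → 0.759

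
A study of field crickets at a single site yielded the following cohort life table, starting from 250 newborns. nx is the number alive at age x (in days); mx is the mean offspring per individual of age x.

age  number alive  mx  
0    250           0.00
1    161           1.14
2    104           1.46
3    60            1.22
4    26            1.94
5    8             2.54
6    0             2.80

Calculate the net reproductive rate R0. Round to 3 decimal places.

lx = nx/n0 = nx/250: 1, 0.644, 0.416, 0.24, 0.104, 0.032, 0
lx·mx by age: 0, 0.73416, 0.60736, 0.2928, 0.20176, 0.08128, 0
R0 = Σ lx·mx = 1.91736 → 1.917

1.917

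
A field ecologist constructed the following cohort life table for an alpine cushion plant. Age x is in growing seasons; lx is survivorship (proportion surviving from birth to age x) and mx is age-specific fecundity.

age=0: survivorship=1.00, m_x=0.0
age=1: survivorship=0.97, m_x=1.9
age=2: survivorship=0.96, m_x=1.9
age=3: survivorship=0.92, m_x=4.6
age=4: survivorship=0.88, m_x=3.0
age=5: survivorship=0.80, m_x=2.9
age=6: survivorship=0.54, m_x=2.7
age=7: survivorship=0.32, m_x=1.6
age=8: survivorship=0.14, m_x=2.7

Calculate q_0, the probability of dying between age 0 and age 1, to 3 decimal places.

0.030

q_0 = (l_0 − l_1) / l_0 = (1 − 0.97) / 1
     = 0.03 / 1 = 0.03 → 0.030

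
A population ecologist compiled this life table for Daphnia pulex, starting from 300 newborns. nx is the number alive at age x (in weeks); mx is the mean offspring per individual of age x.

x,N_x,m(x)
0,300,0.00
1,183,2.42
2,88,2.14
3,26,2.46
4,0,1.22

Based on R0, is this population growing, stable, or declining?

growing

lx = nx/n0 = nx/300: 1, 0.61, 0.29333…, 0.08667…, 0
R0 = Σ lx·mx = 0 + 1.4762 + 0.627733… + 0.2132… + 0 = 2.317133…
R0 > 1, so the population is growing.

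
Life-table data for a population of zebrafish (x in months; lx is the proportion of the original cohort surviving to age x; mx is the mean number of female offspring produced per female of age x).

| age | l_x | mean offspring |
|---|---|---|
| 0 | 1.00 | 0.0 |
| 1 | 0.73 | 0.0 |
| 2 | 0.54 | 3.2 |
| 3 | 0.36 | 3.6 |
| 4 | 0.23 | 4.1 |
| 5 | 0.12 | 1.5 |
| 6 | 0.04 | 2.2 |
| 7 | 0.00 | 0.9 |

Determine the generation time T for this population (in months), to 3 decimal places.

lx·mx: 0, 0, 1.728, 1.296, 0.943, 0.18, 0.088, 0 → R0 = 4.235
x·lx·mx: 0, 0, 3.456, 3.888, 3.772, 0.9, 0.528, 0 → Σ = 12.544
T = 12.544 / 4.235 = 2.961983… → 2.962

2.962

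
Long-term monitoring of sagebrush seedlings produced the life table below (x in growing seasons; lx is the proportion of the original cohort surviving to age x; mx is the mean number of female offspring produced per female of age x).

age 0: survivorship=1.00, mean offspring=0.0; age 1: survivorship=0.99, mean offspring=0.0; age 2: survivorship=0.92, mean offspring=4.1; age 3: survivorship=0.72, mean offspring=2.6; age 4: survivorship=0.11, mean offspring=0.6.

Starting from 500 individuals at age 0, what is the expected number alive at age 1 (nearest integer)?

Expected survivors = N0 · l_1 = 500 × 0.99 = 495 → 495

495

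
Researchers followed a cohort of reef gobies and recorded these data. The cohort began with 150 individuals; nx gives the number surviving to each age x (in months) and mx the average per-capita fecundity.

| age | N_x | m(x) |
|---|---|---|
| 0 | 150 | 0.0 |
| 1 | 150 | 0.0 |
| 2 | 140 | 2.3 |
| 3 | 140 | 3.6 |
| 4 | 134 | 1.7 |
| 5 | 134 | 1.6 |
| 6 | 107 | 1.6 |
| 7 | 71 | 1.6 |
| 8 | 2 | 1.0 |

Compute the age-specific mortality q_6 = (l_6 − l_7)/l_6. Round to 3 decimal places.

0.336

lx = nx/n0 = nx/150: 1, 1, 0.93333…, 0.93333…, 0.89333…, 0.89333…, 0.71333…, 0.47333…, 0.01333…
q_6 = (l_6 − l_7) / l_6 = (0.713333… − 0.473333…) / 0.713333…
     = 0.24… / 0.713333… = 0.336449… → 0.336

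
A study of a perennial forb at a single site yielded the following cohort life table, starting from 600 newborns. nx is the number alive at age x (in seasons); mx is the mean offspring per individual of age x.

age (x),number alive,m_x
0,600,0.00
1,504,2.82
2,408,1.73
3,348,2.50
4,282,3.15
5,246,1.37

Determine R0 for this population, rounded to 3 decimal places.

7.037

lx = nx/n0 = nx/600: 1, 0.84, 0.68, 0.58, 0.47, 0.41
lx·mx by age: 0, 2.3688, 1.1764, 1.45, 1.4805, 0.5617
R0 = Σ lx·mx = 7.0374 → 7.037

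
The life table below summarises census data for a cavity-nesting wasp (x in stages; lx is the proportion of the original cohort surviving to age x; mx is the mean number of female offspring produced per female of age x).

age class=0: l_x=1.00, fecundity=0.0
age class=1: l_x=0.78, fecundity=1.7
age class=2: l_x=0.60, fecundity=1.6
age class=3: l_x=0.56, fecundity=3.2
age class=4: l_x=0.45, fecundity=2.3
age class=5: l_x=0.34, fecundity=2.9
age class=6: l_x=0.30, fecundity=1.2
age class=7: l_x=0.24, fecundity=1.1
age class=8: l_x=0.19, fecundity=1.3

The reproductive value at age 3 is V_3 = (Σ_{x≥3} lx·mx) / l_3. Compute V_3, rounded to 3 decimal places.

8.364

lx·mx for x ≥ 3: 1.792, 1.035, 0.986, 0.36, 0.264, 0.247 → sum = 4.684
V_3 = 4.684 / l_3 = 4.684 / 0.56 = 8.364286… → 8.364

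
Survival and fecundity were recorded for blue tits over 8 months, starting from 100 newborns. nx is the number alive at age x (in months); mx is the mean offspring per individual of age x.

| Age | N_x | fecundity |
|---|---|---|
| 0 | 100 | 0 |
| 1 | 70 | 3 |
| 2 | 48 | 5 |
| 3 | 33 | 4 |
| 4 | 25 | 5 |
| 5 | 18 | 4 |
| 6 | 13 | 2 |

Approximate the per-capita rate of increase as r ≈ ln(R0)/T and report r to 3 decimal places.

lx = nx/n0 = nx/100: 1, 0.7, 0.48, 0.33, 0.25, 0.18, 0.13
R0 = Σ lx·mx = 0 + 2.1 + 2.4 + 1.32 + 1.25 + 0.72 + 0.26 = 8.05
Σ x·lx·mx = 21.02; T = 21.02/8.05 = 2.61118…
r ≈ ln(R0)/T = ln(8.05)/2.61118… = 0.79875… → 0.799

0.799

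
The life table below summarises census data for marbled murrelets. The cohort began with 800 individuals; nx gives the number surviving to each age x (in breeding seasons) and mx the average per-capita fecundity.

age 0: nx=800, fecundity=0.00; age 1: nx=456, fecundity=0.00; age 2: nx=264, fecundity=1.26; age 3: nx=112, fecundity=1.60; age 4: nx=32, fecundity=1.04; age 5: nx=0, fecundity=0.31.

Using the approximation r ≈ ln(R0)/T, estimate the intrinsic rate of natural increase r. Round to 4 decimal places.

lx = nx/n0 = nx/800: 1, 0.57, 0.33, 0.14, 0.04, 0
R0 = Σ lx·mx = 0 + 0 + 0.4158 + 0.224 + 0.0416 + 0 = 0.6814
Σ x·lx·mx = 1.67; T = 1.67/0.6814 = 2.45084…
r ≈ ln(R0)/T = ln(0.6814)/2.45084… = -0.15652… → -0.1565

-0.1565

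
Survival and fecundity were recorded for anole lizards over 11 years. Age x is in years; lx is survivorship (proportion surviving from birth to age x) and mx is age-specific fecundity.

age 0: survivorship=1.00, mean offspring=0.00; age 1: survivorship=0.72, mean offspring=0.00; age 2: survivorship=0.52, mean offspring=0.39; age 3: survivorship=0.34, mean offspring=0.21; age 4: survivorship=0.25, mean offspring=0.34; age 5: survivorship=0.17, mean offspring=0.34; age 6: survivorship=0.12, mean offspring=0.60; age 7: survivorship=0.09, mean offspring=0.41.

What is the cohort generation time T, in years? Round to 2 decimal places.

3.69

lx·mx: 0, 0, 0.2028, 0.0714, 0.085, 0.0578, 0.072, 0.0369 → R0 = 0.5259
x·lx·mx: 0, 0, 0.4056, 0.2142, 0.34, 0.289, 0.432, 0.2583 → Σ = 1.9391
T = 1.9391 / 0.5259 = 3.687203… → 3.69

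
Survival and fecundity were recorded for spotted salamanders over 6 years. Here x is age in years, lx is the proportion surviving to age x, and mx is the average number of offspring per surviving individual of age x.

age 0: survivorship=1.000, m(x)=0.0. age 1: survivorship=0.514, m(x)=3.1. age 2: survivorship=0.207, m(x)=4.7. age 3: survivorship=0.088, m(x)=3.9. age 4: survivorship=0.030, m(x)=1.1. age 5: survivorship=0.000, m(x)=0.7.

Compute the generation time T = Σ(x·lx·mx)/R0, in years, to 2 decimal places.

lx·mx: 0, 1.5934, 0.9729, 0.3432, 0.033, 0 → R0 = 2.9425
x·lx·mx: 0, 1.5934, 1.9458, 1.0296, 0.132, 0 → Σ = 4.7008
T = 4.7008 / 2.9425 = 1.597553… → 1.60

1.60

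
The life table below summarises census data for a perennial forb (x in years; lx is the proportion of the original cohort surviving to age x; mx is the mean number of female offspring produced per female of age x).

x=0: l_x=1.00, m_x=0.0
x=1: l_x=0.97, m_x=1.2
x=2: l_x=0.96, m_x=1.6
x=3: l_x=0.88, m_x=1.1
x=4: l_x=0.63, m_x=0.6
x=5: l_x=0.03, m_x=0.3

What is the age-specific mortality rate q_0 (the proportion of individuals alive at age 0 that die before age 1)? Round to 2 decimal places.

q_0 = (l_0 − l_1) / l_0 = (1 − 0.97) / 1
     = 0.03 / 1 = 0.03 → 0.03

0.03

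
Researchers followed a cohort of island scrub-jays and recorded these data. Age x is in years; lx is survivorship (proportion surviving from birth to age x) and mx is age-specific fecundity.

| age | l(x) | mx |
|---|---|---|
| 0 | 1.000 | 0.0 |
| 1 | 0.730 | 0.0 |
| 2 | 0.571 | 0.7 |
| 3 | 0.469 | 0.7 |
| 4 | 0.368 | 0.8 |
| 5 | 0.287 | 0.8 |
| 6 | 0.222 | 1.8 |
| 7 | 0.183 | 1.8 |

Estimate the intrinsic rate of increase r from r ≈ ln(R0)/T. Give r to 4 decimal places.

0.1537

R0 = Σ lx·mx = 0 + 0 + 0.3997 + 0.3283 + 0.2944 + 0.2296 + 0.3996 + 0.3294 = 1.981
Σ x·lx·mx = 8.8133; T = 8.8133/1.981 = 4.44891…
r ≈ ln(R0)/T = ln(1.981)/4.44891… = 0.153656… → 0.1537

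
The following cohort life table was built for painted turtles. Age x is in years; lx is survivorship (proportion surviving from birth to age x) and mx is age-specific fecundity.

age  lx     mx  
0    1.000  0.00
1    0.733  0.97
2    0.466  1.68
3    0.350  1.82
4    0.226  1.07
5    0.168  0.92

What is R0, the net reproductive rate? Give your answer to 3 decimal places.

2.527

lx·mx by age: 0, 0.71101, 0.78288, 0.637, 0.24182, 0.15456
R0 = Σ lx·mx = 2.52727 → 2.527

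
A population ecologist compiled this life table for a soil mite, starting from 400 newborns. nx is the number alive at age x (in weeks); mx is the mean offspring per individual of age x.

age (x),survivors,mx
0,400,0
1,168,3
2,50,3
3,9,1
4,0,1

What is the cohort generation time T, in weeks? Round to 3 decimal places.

1.253

lx = nx/n0 = nx/400: 1, 0.42, 0.125, 0.0225, 0
lx·mx: 0, 1.26, 0.375, 0.0225, 0 → R0 = 1.6575
x·lx·mx: 0, 1.26, 0.75, 0.0675, 0 → Σ = 2.0775
T = 2.0775 / 1.6575 = 1.253394… → 1.253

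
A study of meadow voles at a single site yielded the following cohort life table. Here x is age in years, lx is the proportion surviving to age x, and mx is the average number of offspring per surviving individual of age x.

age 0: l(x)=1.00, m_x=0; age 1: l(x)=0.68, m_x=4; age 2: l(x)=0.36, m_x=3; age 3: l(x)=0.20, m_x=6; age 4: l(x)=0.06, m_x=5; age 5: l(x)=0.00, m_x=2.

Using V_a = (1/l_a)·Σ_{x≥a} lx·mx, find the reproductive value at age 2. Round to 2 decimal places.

7.17

lx·mx for x ≥ 2: 1.08, 1.2, 0.3, 0 → sum = 2.58
V_2 = 2.58 / l_2 = 2.58 / 0.36 = 7.166667… → 7.17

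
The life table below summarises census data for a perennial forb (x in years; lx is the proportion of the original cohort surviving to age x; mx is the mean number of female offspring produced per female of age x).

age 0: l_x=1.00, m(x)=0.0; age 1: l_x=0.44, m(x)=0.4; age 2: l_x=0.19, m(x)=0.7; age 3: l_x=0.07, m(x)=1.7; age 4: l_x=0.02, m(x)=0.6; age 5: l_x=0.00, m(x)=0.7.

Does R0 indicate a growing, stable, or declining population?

declining

R0 = Σ lx·mx = 0 + 0.176 + 0.133 + 0.119 + 0.012 + 0 = 0.44
R0 < 1, so the population is declining.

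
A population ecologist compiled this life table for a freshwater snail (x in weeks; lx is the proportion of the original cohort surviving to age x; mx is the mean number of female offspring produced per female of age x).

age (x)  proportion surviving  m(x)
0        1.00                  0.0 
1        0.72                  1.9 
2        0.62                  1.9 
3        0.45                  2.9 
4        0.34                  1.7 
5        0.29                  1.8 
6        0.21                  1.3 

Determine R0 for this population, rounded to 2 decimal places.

lx·mx by age: 0, 1.368, 1.178, 1.305, 0.578, 0.522, 0.273
R0 = Σ lx·mx = 5.224 → 5.22

5.22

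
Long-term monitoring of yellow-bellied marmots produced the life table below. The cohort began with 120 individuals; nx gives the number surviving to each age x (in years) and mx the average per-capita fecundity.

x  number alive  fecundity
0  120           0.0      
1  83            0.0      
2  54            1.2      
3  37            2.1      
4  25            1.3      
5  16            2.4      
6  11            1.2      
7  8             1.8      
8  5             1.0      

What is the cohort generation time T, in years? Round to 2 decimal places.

3.68

lx = nx/n0 = nx/120: 1, 0.69167…, 0.45, 0.30833…, 0.20833…, 0.13333…, 0.09167…, 0.06667…, 0.04167…
lx·mx: 0, 0, 0.54, 0.6475…, 0.270833…, 0.32…, 0.11…, 0.12…, 0.041667… → R0 = 2.05…
x·lx·mx: 0, 0, 1.08, 1.9425…, 1.083333…, 1.6…, 0.66…, 0.84…, 0.333333… → Σ = 7.539167…
T = 7.539167… / 2.05… = 3.677642… → 3.68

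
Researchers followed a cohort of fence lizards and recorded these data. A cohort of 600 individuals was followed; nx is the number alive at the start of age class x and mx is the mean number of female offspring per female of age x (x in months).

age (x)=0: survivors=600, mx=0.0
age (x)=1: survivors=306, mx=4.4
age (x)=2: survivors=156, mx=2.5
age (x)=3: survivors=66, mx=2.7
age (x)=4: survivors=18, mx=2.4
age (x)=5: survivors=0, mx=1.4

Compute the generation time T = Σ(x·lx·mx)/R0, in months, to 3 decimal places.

lx = nx/n0 = nx/600: 1, 0.51, 0.26, 0.11, 0.03, 0
lx·mx: 0, 2.244, 0.65, 0.297, 0.072, 0 → R0 = 3.263
x·lx·mx: 0, 2.244, 1.3, 0.891, 0.288, 0 → Σ = 4.723
T = 4.723 / 3.263 = 1.447441… → 1.447

1.447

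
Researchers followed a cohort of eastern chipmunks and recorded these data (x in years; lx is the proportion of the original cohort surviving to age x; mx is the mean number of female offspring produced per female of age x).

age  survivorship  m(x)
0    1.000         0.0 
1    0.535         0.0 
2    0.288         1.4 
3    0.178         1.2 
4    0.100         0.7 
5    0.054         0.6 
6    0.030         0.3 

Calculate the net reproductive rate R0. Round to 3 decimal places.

lx·mx by age: 0, 0, 0.4032, 0.2136, 0.07, 0.0324, 0.009
R0 = Σ lx·mx = 0.7282 → 0.728

0.728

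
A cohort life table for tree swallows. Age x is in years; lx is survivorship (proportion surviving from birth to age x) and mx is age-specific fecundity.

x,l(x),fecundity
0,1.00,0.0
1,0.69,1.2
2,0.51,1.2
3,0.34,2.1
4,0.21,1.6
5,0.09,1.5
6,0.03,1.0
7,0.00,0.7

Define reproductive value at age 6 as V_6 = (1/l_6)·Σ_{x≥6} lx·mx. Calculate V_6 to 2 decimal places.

lx·mx for x ≥ 6: 0.03, 0 → sum = 0.03
V_6 = 0.03 / l_6 = 0.03 / 0.03 = 1 → 1.00

1.00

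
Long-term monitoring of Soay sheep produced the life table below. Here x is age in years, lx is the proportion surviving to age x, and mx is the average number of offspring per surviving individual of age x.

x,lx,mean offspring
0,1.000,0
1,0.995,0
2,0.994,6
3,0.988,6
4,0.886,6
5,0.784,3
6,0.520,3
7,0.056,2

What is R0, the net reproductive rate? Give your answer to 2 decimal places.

21.23

lx·mx by age: 0, 0, 5.964, 5.928, 5.316, 2.352, 1.56, 0.112
R0 = Σ lx·mx = 21.232 → 21.23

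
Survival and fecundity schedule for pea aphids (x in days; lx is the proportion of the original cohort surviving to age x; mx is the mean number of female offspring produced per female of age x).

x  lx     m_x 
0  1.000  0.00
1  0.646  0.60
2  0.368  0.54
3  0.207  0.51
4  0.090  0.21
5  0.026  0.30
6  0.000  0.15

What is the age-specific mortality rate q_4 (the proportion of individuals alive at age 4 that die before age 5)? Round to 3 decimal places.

q_4 = (l_4 − l_5) / l_4 = (0.09 − 0.026) / 0.09
     = 0.064 / 0.09 = 0.711111… → 0.711

0.711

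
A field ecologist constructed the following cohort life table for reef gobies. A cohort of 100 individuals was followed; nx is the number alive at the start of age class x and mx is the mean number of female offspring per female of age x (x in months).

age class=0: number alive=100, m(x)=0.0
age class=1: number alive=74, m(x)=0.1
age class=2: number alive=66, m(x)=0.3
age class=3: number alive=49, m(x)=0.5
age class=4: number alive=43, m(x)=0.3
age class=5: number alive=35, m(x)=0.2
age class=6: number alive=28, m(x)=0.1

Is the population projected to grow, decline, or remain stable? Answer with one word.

lx = nx/n0 = nx/100: 1, 0.74, 0.66, 0.49, 0.43, 0.35, 0.28
R0 = Σ lx·mx = 0 + 0.074 + 0.198 + 0.245 + 0.129 + 0.07 + 0.028 = 0.744
R0 < 1, so the population is declining.

declining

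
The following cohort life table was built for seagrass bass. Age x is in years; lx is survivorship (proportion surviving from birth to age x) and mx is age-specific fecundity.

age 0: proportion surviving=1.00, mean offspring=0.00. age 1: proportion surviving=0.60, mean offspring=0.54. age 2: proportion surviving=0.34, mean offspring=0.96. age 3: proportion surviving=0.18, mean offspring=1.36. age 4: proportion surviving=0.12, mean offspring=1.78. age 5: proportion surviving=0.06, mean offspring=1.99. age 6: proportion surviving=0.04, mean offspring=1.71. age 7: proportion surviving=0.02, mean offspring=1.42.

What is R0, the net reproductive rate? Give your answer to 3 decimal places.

1.325

lx·mx by age: 0, 0.324, 0.3264, 0.2448, 0.2136, 0.1194, 0.0684, 0.0284
R0 = Σ lx·mx = 1.325 → 1.325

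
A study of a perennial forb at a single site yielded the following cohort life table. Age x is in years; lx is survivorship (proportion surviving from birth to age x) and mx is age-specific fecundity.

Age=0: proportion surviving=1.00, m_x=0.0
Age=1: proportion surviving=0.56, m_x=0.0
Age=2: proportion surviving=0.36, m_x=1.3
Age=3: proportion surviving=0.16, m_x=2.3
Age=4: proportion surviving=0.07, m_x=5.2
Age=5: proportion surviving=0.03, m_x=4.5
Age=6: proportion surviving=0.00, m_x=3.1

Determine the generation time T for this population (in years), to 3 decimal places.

3.124

lx·mx: 0, 0, 0.468, 0.368, 0.364, 0.135, 0 → R0 = 1.335
x·lx·mx: 0, 0, 0.936, 1.104, 1.456, 0.675, 0 → Σ = 4.171
T = 4.171 / 1.335 = 3.124345… → 3.124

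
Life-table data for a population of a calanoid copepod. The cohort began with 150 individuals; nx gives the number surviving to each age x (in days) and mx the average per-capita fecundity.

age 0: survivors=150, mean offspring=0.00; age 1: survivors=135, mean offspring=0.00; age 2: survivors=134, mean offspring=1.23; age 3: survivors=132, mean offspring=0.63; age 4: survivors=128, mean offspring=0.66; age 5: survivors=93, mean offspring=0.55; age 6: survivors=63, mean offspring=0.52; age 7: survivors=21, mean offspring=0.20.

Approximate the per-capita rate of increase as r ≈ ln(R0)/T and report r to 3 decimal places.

lx = nx/n0 = nx/150: 1, 0.9, 0.89333…, 0.88, 0.85333…, 0.62, 0.42, 0.14
R0 = Σ lx·mx = 0 + 0 + 1.0988… + 0.5544 + 0.5632… + 0.341 + 0.2184 + 0.028 = 2.8038…
Σ x·lx·mx = 9.325…; T = 9.325…/2.8038… = 3.32584…
r ≈ ln(R0)/T = ln(2.8038…)/3.32584… = 0.30999… → 0.310

0.310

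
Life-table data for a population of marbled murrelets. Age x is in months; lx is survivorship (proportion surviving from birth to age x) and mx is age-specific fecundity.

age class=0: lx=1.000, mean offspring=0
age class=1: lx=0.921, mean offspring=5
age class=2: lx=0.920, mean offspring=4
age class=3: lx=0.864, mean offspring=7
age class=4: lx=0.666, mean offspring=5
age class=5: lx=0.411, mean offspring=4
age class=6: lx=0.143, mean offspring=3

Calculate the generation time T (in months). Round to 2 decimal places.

lx·mx: 0, 4.605, 3.68, 6.048, 3.33, 1.644, 0.429 → R0 = 19.736
x·lx·mx: 0, 4.605, 7.36, 18.144, 13.32, 8.22, 2.574 → Σ = 54.223
T = 54.223 / 19.736 = 2.747416… → 2.75

2.75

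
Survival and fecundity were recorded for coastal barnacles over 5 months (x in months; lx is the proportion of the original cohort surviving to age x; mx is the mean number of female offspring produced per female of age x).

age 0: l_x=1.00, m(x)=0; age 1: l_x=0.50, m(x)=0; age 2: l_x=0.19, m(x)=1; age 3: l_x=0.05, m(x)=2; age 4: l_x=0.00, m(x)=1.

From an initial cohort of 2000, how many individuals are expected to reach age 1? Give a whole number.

1000

Expected survivors = N0 · l_1 = 2000 × 0.50 = 1000 → 1000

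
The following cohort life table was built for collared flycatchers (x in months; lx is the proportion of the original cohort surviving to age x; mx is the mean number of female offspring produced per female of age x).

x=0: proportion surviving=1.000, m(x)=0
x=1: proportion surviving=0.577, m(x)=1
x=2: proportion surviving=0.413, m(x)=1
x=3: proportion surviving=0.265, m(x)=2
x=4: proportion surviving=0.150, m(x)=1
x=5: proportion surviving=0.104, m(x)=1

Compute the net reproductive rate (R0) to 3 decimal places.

1.774

lx·mx by age: 0, 0.577, 0.413, 0.53, 0.15, 0.104
R0 = Σ lx·mx = 1.774 → 1.774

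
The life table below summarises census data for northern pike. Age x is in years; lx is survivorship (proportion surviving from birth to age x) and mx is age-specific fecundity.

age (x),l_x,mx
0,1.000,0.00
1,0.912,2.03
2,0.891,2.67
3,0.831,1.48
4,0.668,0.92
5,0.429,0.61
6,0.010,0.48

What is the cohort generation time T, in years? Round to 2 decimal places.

2.22

lx·mx: 0, 1.85136, 2.37897, 1.22988, 0.61456, 0.26169, 0.0048 → R0 = 6.34126
x·lx·mx: 0, 1.85136, 4.75794, 3.68964, 2.45824, 1.30845, 0.0288 → Σ = 14.09443
T = 14.09443 / 6.34126 = 2.222654… → 2.22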